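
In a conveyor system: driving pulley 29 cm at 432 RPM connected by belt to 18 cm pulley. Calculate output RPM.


Given: D1 = 29 cm, w1 = 432 RPM, D2 = 18 cm
Using D1*w1 = D2*w2
w2 = D1*w1 / D2
w2 = 29*432 / 18
w2 = 12528 / 18
w2 = 696 RPM

696 RPM


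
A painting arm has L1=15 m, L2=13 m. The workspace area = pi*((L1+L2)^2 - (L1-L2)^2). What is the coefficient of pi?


Given: L1 = 15, L2 = 13
(L1+L2)^2 = (28)^2 = 784
(L1-L2)^2 = (2)^2 = 4
Difference = 784 - 4 = 780
This equals 4*L1*L2 = 4*15*13 = 780
Workspace area = 780*pi

780


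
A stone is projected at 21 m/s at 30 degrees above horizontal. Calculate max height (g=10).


Given: v0 = 21 m/s, theta = 30 deg, g = 10 m/s^2
sin^2(30) = 1/4
Using H = v0^2 * sin^2(theta) / (2*g)
H = 21^2 * 1/4 / (2*10)
H = 441 * 1/4 / 20
H = 441/4 / 20
H = 441/80 m

441/80 m


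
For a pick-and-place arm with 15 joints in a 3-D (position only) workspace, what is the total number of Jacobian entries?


Given: task space dimension = 3, joints = 15
Jacobian is a 3 x 15 matrix
Total entries = rows * columns
Total = 3 * 15
Total = 45

45


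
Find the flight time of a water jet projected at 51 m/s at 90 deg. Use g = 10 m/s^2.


Given: v0 = 51 m/s, theta = 90 deg, g = 10 m/s^2
sin(90) = 1
Using T = 2*v0*sin(theta) / g
T = 2*51*1 / 10
T = 102 / 10
T = 51/5 s

51/5 s


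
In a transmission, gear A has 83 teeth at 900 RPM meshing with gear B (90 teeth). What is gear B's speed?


Given: N1 = 83 teeth, w1 = 900 RPM, N2 = 90 teeth
Using N1*w1 = N2*w2
w2 = N1*w1 / N2
w2 = 83*900 / 90
w2 = 74700 / 90
w2 = 830 RPM

830 RPM


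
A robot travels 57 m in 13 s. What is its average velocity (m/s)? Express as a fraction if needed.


Given: distance d = 57 m, time t = 13 s
Using v = d / t
v = 57 / 13
v = 57/13 m/s

57/13 m/s


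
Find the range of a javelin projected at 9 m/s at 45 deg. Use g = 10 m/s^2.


Given: v0 = 9 m/s, theta = 45 deg, g = 10 m/s^2
sin(2*45) = sin(90) = 1
Using R = v0^2 * sin(2*theta) / g
R = 9^2 * 1 / 10
R = 81 / 10
R = 81/10 m

81/10 m


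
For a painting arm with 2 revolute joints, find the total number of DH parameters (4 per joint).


Given: 2 joints, 4 DH parameters per joint (d, theta, a, alpha)
Total DH parameters = number_of_joints * 4
Total = 2 * 4
Total = 8

8


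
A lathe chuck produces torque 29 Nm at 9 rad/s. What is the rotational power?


Given: tau = 29 Nm, omega = 9 rad/s
Using P = tau * omega
P = 29 * 9
P = 261 W

261 W


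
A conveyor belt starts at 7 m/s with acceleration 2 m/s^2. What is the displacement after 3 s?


Given: v0 = 7 m/s, a = 2 m/s^2, t = 3 s
Using s = v0*t + (1/2)*a*t^2
s = 7*3 + (1/2)*2*3^2
s = 21 + (1/2)*18
s = 21 + 9
s = 30

30 m


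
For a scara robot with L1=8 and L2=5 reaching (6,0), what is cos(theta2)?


Given: L1 = 8, L2 = 5, target (x, y) = (6, 0)
Using cos(theta2) = (x^2 + y^2 - L1^2 - L2^2) / (2*L1*L2)
x^2 + y^2 = 6^2 + 0 = 36
L1^2 + L2^2 = 64 + 25 = 89
Numerator = 36 - 89 = -53
Denominator = 2*8*5 = 80
cos(theta2) = -53/80 = -53/80

-53/80


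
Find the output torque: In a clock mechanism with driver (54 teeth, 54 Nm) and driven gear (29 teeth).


Given: N1 = 54, N2 = 29, T1 = 54 Nm
Using T2/T1 = N2/N1
T2 = T1 * N2 / N1
T2 = 54 * 29 / 54
T2 = 1566 / 54
T2 = 29 Nm

29 Nm


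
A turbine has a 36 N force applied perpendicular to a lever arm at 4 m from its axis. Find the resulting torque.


Given: F = 36 N, r = 4 m, angle = 90 deg (perpendicular)
Using tau = F * r * sin(90)
sin(90) = 1
tau = 36 * 4 * 1
tau = 144 Nm

144 Nm


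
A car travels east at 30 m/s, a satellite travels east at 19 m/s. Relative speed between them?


Given: v_A = 30 m/s east, v_B = 19 m/s east
Both move in the same direction; relative speed = |v_A - v_B|
|30 - 19| = |11|
= 11 m/s

11 m/s


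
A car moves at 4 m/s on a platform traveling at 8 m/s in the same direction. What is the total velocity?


Given: object velocity = 4 m/s, platform velocity = 8 m/s (same direction)
Using classical velocity addition: v_total = v_object + v_platform
v_total = 4 + 8
v_total = 12 m/s

12 m/s


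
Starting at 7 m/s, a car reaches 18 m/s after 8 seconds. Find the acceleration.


Given: initial velocity v0 = 7 m/s, final velocity v = 18 m/s, time t = 8 s
Using a = (v - v0) / t
a = (18 - 7) / 8
a = 11 / 8
a = 11/8 m/s^2

11/8 m/s^2


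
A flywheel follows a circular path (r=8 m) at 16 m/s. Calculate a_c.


Given: v = 16 m/s, r = 8 m
Using a_c = v^2 / r
a_c = 16^2 / 8
a_c = 256 / 8
a_c = 32 m/s^2

32 m/s^2


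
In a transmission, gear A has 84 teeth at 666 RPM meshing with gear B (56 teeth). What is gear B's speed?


Given: N1 = 84 teeth, w1 = 666 RPM, N2 = 56 teeth
Using N1*w1 = N2*w2
w2 = N1*w1 / N2
w2 = 84*666 / 56
w2 = 55944 / 56
w2 = 999 RPM

999 RPM


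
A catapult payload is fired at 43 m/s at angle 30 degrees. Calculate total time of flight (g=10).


Given: v0 = 43 m/s, theta = 30 deg, g = 10 m/s^2
sin(30) = 1/2
Using T = 2*v0*sin(theta) / g
T = 2*43*1/2 / 10
T = 43 / 10
T = 43/10 s

43/10 s


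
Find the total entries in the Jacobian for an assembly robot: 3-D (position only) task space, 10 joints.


Given: task space dimension = 3, joints = 10
Jacobian is a 3 x 10 matrix
Total entries = rows * columns
Total = 3 * 10
Total = 30

30


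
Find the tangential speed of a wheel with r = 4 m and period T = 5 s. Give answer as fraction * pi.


Given: radius r = 4 m, period T = 5 s
Using v = 2*pi*r / T
v = 2*pi*4 / 5
v = 8*pi / 5
v = 8/5*pi m/s

8/5*pi m/s


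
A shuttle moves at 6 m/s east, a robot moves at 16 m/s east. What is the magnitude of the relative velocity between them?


Given: v_A = 6 m/s east, v_B = 16 m/s east
Both move in the same direction; relative speed = |v_A - v_B|
|6 - 16| = |-10|
= 10 m/s

10 m/s


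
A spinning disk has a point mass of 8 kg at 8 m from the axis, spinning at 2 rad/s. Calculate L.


Given: m = 8 kg, r = 8 m, omega = 2 rad/s
For a point mass: I = m*r^2
I = 8*8^2 = 8*64 = 512
L = I*omega = 512*2
L = 1024 kg*m^2/s

1024 kg*m^2/s


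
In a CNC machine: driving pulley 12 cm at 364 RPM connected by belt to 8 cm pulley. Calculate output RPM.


Given: D1 = 12 cm, w1 = 364 RPM, D2 = 8 cm
Using D1*w1 = D2*w2
w2 = D1*w1 / D2
w2 = 12*364 / 8
w2 = 4368 / 8
w2 = 546 RPM

546 RPM


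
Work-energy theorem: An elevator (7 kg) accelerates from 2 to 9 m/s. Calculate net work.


Given: m = 7 kg, v0 = 2 m/s, v = 9 m/s
Using W = (1/2)*m*(v^2 - v0^2)
v^2 = 9^2 = 81
v0^2 = 2^2 = 4
v^2 - v0^2 = 81 - 4 = 77
W = (1/2)*7*77 = 539/2 J

539/2 J


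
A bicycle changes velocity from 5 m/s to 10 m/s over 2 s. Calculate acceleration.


Given: initial velocity v0 = 5 m/s, final velocity v = 10 m/s, time t = 2 s
Using a = (v - v0) / t
a = (10 - 5) / 2
a = 5 / 2
a = 5/2 m/s^2

5/2 m/s^2


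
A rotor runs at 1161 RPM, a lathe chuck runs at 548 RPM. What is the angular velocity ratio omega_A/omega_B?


Given: RPM_A = 1161, RPM_B = 548
omega = 2*pi*RPM/60, so omega_A/omega_B = RPM_A / RPM_B
omega_A/omega_B = 1161 / 548
omega_A/omega_B = 1161/548

1161/548


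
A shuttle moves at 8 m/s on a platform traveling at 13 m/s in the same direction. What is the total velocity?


Given: object velocity = 8 m/s, platform velocity = 13 m/s (same direction)
Using classical velocity addition: v_total = v_object + v_platform
v_total = 8 + 13
v_total = 21 m/s

21 m/s


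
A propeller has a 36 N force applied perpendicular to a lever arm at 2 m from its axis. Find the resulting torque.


Given: F = 36 N, r = 2 m, angle = 90 deg (perpendicular)
Using tau = F * r * sin(90)
sin(90) = 1
tau = 36 * 2 * 1
tau = 72 Nm

72 Nm


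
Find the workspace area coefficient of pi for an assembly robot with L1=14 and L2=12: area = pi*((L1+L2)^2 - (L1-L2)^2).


Given: L1 = 14, L2 = 12
(L1+L2)^2 = (26)^2 = 676
(L1-L2)^2 = (2)^2 = 4
Difference = 676 - 4 = 672
This equals 4*L1*L2 = 4*14*12 = 672
Workspace area = 672*pi

672


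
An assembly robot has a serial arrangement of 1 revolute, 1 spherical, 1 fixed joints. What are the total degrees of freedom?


Given: serial robot with 1 revolute, 1 spherical, 1 fixed joints
DOF contribution per joint type: revolute=1, prismatic=1, spherical=3, fixed=0
DOF = 1*1 + 1*3 + 1*0
DOF = 4

4


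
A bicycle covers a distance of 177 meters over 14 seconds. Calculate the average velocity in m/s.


Given: distance d = 177 m, time t = 14 s
Using v = d / t
v = 177 / 14
v = 177/14 m/s

177/14 m/s


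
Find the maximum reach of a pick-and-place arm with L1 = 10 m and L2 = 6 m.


Given: L1 = 10 m, L2 = 6 m
For a 2-link planar arm, max reach = L1 + L2 (fully extended)
Max reach = 10 + 6
Max reach = 16 m

16 m


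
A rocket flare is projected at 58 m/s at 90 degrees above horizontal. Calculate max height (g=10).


Given: v0 = 58 m/s, theta = 90 deg, g = 10 m/s^2
sin^2(90) = 1
Using H = v0^2 * sin^2(theta) / (2*g)
H = 58^2 * 1 / (2*10)
H = 3364 * 1 / 20
H = 3364 / 20
H = 841/5 m

841/5 m


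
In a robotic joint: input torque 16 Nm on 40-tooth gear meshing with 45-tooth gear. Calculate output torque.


Given: N1 = 40, N2 = 45, T1 = 16 Nm
Using T2/T1 = N2/N1
T2 = T1 * N2 / N1
T2 = 16 * 45 / 40
T2 = 720 / 40
T2 = 18 Nm

18 Nm


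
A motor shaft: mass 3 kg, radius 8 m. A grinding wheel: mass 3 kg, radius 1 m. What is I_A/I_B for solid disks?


Given: M1=3 kg, R1=8 m, M2=3 kg, R2=1 m
For a disk: I = (1/2)*M*R^2, so I_A/I_B = (M1*R1^2)/(M2*R2^2)
M1*R1^2 = 3*64 = 192
M2*R2^2 = 3*1 = 3
I_A/I_B = 192/3 = 64

64


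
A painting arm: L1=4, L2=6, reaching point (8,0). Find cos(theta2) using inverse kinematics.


Given: L1 = 4, L2 = 6, target (x, y) = (8, 0)
Using cos(theta2) = (x^2 + y^2 - L1^2 - L2^2) / (2*L1*L2)
x^2 + y^2 = 8^2 + 0 = 64
L1^2 + L2^2 = 16 + 36 = 52
Numerator = 64 - 52 = 12
Denominator = 2*4*6 = 48
cos(theta2) = 12/48 = 1/4

1/4


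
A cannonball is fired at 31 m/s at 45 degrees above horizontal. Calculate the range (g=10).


Given: v0 = 31 m/s, theta = 45 deg, g = 10 m/s^2
sin(2*45) = sin(90) = 1
Using R = v0^2 * sin(2*theta) / g
R = 31^2 * 1 / 10
R = 961 / 10
R = 961/10 m

961/10 m


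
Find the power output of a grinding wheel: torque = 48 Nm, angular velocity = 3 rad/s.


Given: tau = 48 Nm, omega = 3 rad/s
Using P = tau * omega
P = 48 * 3
P = 144 W

144 W


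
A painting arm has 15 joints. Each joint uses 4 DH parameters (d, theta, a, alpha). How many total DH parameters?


Given: 15 joints, 4 DH parameters per joint (d, theta, a, alpha)
Total DH parameters = number_of_joints * 4
Total = 15 * 4
Total = 60

60


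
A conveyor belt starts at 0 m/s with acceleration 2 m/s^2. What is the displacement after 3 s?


Given: v0 = 0 m/s, a = 2 m/s^2, t = 3 s
Using s = v0*t + (1/2)*a*t^2
s = 0*3 + (1/2)*2*3^2
s = 0 + (1/2)*18
s = 0 + 9
s = 9

9 m


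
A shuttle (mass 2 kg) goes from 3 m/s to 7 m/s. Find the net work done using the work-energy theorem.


Given: m = 2 kg, v0 = 3 m/s, v = 7 m/s
Using W = (1/2)*m*(v^2 - v0^2)
v^2 = 7^2 = 49
v0^2 = 3^2 = 9
v^2 - v0^2 = 49 - 9 = 40
W = (1/2)*2*40 = 40 J

40 J


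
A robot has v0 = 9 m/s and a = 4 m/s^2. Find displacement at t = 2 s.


Given: v0 = 9 m/s, a = 4 m/s^2, t = 2 s
Using s = v0*t + (1/2)*a*t^2
s = 9*2 + (1/2)*4*2^2
s = 18 + (1/2)*16
s = 18 + 8
s = 26

26 m


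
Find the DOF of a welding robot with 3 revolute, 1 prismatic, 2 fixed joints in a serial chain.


Given: serial robot with 3 revolute, 1 prismatic, 2 fixed joints
DOF contribution per joint type: revolute=1, prismatic=1, spherical=3, fixed=0
DOF = 3*1 + 1*1 + 2*0
DOF = 4

4


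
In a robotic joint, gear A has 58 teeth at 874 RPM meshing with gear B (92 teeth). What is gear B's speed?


Given: N1 = 58 teeth, w1 = 874 RPM, N2 = 92 teeth
Using N1*w1 = N2*w2
w2 = N1*w1 / N2
w2 = 58*874 / 92
w2 = 50692 / 92
w2 = 551 RPM

551 RPM


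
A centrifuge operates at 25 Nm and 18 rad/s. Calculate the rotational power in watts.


Given: tau = 25 Nm, omega = 18 rad/s
Using P = tau * omega
P = 25 * 18
P = 450 W

450 W


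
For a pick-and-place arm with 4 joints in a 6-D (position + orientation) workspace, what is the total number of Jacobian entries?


Given: task space dimension = 6, joints = 4
Jacobian is a 6 x 4 matrix
Total entries = rows * columns
Total = 6 * 4
Total = 24

24


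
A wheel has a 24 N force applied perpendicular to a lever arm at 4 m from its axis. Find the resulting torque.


Given: F = 24 N, r = 4 m, angle = 90 deg (perpendicular)
Using tau = F * r * sin(90)
sin(90) = 1
tau = 24 * 4 * 1
tau = 96 Nm

96 Nm


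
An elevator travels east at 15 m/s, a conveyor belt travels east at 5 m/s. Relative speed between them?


Given: v_A = 15 m/s east, v_B = 5 m/s east
Both move in the same direction; relative speed = |v_A - v_B|
|15 - 5| = |10|
= 10 m/s

10 m/s


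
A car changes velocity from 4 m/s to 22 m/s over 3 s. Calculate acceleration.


Given: initial velocity v0 = 4 m/s, final velocity v = 22 m/s, time t = 3 s
Using a = (v - v0) / t
a = (22 - 4) / 3
a = 18 / 3
a = 6 m/s^2

6 m/s^2


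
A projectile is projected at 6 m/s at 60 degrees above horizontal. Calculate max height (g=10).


Given: v0 = 6 m/s, theta = 60 deg, g = 10 m/s^2
sin^2(60) = 3/4
Using H = v0^2 * sin^2(theta) / (2*g)
H = 6^2 * 3/4 / (2*10)
H = 36 * 3/4 / 20
H = 27 / 20
H = 27/20 m

27/20 m


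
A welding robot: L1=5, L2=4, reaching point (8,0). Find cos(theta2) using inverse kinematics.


Given: L1 = 5, L2 = 4, target (x, y) = (8, 0)
Using cos(theta2) = (x^2 + y^2 - L1^2 - L2^2) / (2*L1*L2)
x^2 + y^2 = 8^2 + 0 = 64
L1^2 + L2^2 = 25 + 16 = 41
Numerator = 64 - 41 = 23
Denominator = 2*5*4 = 40
cos(theta2) = 23/40 = 23/40

23/40


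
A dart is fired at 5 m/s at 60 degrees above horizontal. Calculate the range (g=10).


Given: v0 = 5 m/s, theta = 60 deg, g = 10 m/s^2
sin(2*60) = sin(120) = sqrt(3)/2
Using R = v0^2 * sin(2*theta) / g
R = 5^2 * (sqrt(3)/2) / 10
R = 25 * sqrt(3) / 20
R = 5/4*sqrt(3) m

5/4*sqrt(3) m


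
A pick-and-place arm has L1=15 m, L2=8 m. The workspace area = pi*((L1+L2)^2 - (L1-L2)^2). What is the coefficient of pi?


Given: L1 = 15, L2 = 8
(L1+L2)^2 = (23)^2 = 529
(L1-L2)^2 = (7)^2 = 49
Difference = 529 - 49 = 480
This equals 4*L1*L2 = 4*15*8 = 480
Workspace area = 480*pi

480


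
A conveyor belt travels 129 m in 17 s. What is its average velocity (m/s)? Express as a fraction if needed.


Given: distance d = 129 m, time t = 17 s
Using v = d / t
v = 129 / 17
v = 129/17 m/s

129/17 m/s


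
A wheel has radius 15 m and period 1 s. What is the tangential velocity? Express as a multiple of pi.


Given: radius r = 15 m, period T = 1 s
Using v = 2*pi*r / T
v = 2*pi*15 / 1
v = 30*pi / 1
v = 30*pi m/s

30*pi m/s


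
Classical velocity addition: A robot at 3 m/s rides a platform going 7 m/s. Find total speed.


Given: object velocity = 3 m/s, platform velocity = 7 m/s (same direction)
Using classical velocity addition: v_total = v_object + v_platform
v_total = 3 + 7
v_total = 10 m/s

10 m/s


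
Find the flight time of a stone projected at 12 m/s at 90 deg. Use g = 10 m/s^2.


Given: v0 = 12 m/s, theta = 90 deg, g = 10 m/s^2
sin(90) = 1
Using T = 2*v0*sin(theta) / g
T = 2*12*1 / 10
T = 24 / 10
T = 12/5 s

12/5 s


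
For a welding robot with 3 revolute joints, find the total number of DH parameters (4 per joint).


Given: 3 joints, 4 DH parameters per joint (d, theta, a, alpha)
Total DH parameters = number_of_joints * 4
Total = 3 * 4
Total = 12

12


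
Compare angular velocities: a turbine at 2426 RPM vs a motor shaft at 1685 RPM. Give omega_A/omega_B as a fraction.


Given: RPM_A = 2426, RPM_B = 1685
omega = 2*pi*RPM/60, so omega_A/omega_B = RPM_A / RPM_B
omega_A/omega_B = 2426 / 1685
omega_A/omega_B = 2426/1685

2426/1685


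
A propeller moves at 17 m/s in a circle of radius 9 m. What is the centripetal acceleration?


Given: v = 17 m/s, r = 9 m
Using a_c = v^2 / r
a_c = 17^2 / 9
a_c = 289 / 9
a_c = 289/9 m/s^2

289/9 m/s^2


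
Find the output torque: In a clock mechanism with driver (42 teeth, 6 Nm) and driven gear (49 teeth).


Given: N1 = 42, N2 = 49, T1 = 6 Nm
Using T2/T1 = N2/N1
T2 = T1 * N2 / N1
T2 = 6 * 49 / 42
T2 = 294 / 42
T2 = 7 Nm

7 Nm


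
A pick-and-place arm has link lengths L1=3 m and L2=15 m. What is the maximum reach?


Given: L1 = 3 m, L2 = 15 m
For a 2-link planar arm, max reach = L1 + L2 (fully extended)
Max reach = 3 + 15
Max reach = 18 m

18 m


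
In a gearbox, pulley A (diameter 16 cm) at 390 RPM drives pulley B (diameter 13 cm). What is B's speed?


Given: D1 = 16 cm, w1 = 390 RPM, D2 = 13 cm
Using D1*w1 = D2*w2
w2 = D1*w1 / D2
w2 = 16*390 / 13
w2 = 6240 / 13
w2 = 480 RPM

480 RPM


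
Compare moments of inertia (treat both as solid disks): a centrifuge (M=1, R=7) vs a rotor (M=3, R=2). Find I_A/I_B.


Given: M1=1 kg, R1=7 m, M2=3 kg, R2=2 m
For a disk: I = (1/2)*M*R^2, so I_A/I_B = (M1*R1^2)/(M2*R2^2)
M1*R1^2 = 1*49 = 49
M2*R2^2 = 3*4 = 12
I_A/I_B = 49/12 = 49/12

49/12


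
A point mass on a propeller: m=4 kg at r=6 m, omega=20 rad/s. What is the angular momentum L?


Given: m = 4 kg, r = 6 m, omega = 20 rad/s
For a point mass: I = m*r^2
I = 4*6^2 = 4*36 = 144
L = I*omega = 144*20
L = 2880 kg*m^2/s

2880 kg*m^2/s


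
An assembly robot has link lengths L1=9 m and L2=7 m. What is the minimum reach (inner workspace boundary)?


Given: L1 = 9 m, L2 = 7 m
For a 2-link planar arm, min reach = |L1 - L2| (second link folded back)
Min reach = |9 - 7|
Min reach = 2 m

2 m


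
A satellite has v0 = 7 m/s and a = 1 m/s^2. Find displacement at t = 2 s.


Given: v0 = 7 m/s, a = 1 m/s^2, t = 2 s
Using s = v0*t + (1/2)*a*t^2
s = 7*2 + (1/2)*1*2^2
s = 14 + (1/2)*4
s = 14 + 2
s = 16

16 m


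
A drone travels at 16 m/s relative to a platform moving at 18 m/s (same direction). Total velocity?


Given: object velocity = 16 m/s, platform velocity = 18 m/s (same direction)
Using classical velocity addition: v_total = v_object + v_platform
v_total = 16 + 18
v_total = 34 m/s

34 m/s


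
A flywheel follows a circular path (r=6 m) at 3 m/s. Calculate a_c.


Given: v = 3 m/s, r = 6 m
Using a_c = v^2 / r
a_c = 3^2 / 6
a_c = 9 / 6
a_c = 3/2 m/s^2

3/2 m/s^2


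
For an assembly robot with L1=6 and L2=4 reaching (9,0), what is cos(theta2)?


Given: L1 = 6, L2 = 4, target (x, y) = (9, 0)
Using cos(theta2) = (x^2 + y^2 - L1^2 - L2^2) / (2*L1*L2)
x^2 + y^2 = 9^2 + 0 = 81
L1^2 + L2^2 = 36 + 16 = 52
Numerator = 81 - 52 = 29
Denominator = 2*6*4 = 48
cos(theta2) = 29/48 = 29/48

29/48


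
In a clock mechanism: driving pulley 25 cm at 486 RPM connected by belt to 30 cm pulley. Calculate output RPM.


Given: D1 = 25 cm, w1 = 486 RPM, D2 = 30 cm
Using D1*w1 = D2*w2
w2 = D1*w1 / D2
w2 = 25*486 / 30
w2 = 12150 / 30
w2 = 405 RPM

405 RPM


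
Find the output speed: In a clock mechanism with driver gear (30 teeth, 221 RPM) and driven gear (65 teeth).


Given: N1 = 30 teeth, w1 = 221 RPM, N2 = 65 teeth
Using N1*w1 = N2*w2
w2 = N1*w1 / N2
w2 = 30*221 / 65
w2 = 6630 / 65
w2 = 102 RPM

102 RPM


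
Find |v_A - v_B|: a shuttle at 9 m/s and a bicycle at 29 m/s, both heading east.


Given: v_A = 9 m/s east, v_B = 29 m/s east
Both move in the same direction; relative speed = |v_A - v_B|
|9 - 29| = |-20|
= 20 m/s

20 m/s


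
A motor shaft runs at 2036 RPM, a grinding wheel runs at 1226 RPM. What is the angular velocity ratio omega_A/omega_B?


Given: RPM_A = 2036, RPM_B = 1226
omega = 2*pi*RPM/60, so omega_A/omega_B = RPM_A / RPM_B
omega_A/omega_B = 2036 / 1226
omega_A/omega_B = 1018/613

1018/613


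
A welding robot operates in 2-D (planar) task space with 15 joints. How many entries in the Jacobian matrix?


Given: task space dimension = 2, joints = 15
Jacobian is a 2 x 15 matrix
Total entries = rows * columns
Total = 2 * 15
Total = 30

30


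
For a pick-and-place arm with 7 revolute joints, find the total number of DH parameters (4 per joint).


Given: 7 joints, 4 DH parameters per joint (d, theta, a, alpha)
Total DH parameters = number_of_joints * 4
Total = 7 * 4
Total = 28

28


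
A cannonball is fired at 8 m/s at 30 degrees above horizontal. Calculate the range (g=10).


Given: v0 = 8 m/s, theta = 30 deg, g = 10 m/s^2
sin(2*30) = sin(60) = sqrt(3)/2
Using R = v0^2 * sin(2*theta) / g
R = 8^2 * (sqrt(3)/2) / 10
R = 64 * sqrt(3) / 20
R = 16/5*sqrt(3) m

16/5*sqrt(3) m


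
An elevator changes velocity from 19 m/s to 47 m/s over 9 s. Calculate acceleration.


Given: initial velocity v0 = 19 m/s, final velocity v = 47 m/s, time t = 9 s
Using a = (v - v0) / t
a = (47 - 19) / 9
a = 28 / 9
a = 28/9 m/s^2

28/9 m/s^2


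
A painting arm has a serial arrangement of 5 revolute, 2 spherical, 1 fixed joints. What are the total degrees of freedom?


Given: serial robot with 5 revolute, 2 spherical, 1 fixed joints
DOF contribution per joint type: revolute=1, prismatic=1, spherical=3, fixed=0
DOF = 5*1 + 2*3 + 1*0
DOF = 11

11


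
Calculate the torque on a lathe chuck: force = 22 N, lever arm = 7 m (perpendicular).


Given: F = 22 N, r = 7 m, angle = 90 deg (perpendicular)
Using tau = F * r * sin(90)
sin(90) = 1
tau = 22 * 7 * 1
tau = 154 Nm

154 Nm


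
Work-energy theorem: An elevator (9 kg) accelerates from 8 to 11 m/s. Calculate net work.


Given: m = 9 kg, v0 = 8 m/s, v = 11 m/s
Using W = (1/2)*m*(v^2 - v0^2)
v^2 = 11^2 = 121
v0^2 = 8^2 = 64
v^2 - v0^2 = 121 - 64 = 57
W = (1/2)*9*57 = 513/2 J

513/2 J


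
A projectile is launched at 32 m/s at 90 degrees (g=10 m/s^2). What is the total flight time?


Given: v0 = 32 m/s, theta = 90 deg, g = 10 m/s^2
sin(90) = 1
Using T = 2*v0*sin(theta) / g
T = 2*32*1 / 10
T = 64 / 10
T = 32/5 s

32/5 s


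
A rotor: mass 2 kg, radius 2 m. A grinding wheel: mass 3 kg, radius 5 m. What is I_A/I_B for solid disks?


Given: M1=2 kg, R1=2 m, M2=3 kg, R2=5 m
For a disk: I = (1/2)*M*R^2, so I_A/I_B = (M1*R1^2)/(M2*R2^2)
M1*R1^2 = 2*4 = 8
M2*R2^2 = 3*25 = 75
I_A/I_B = 8/75 = 8/75

8/75


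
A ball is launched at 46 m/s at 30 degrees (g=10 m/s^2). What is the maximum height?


Given: v0 = 46 m/s, theta = 30 deg, g = 10 m/s^2
sin^2(30) = 1/4
Using H = v0^2 * sin^2(theta) / (2*g)
H = 46^2 * 1/4 / (2*10)
H = 2116 * 1/4 / 20
H = 529 / 20
H = 529/20 m

529/20 m


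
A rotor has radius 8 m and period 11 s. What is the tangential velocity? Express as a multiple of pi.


Given: radius r = 8 m, period T = 11 s
Using v = 2*pi*r / T
v = 2*pi*8 / 11
v = 16*pi / 11
v = 16/11*pi m/s

16/11*pi m/s


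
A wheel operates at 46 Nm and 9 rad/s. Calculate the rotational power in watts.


Given: tau = 46 Nm, omega = 9 rad/s
Using P = tau * omega
P = 46 * 9
P = 414 W

414 W


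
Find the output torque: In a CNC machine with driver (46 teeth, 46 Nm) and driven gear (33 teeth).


Given: N1 = 46, N2 = 33, T1 = 46 Nm
Using T2/T1 = N2/N1
T2 = T1 * N2 / N1
T2 = 46 * 33 / 46
T2 = 1518 / 46
T2 = 33 Nm

33 Nm


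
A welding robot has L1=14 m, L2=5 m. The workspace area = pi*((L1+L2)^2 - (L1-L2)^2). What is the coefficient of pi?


Given: L1 = 14, L2 = 5
(L1+L2)^2 = (19)^2 = 361
(L1-L2)^2 = (9)^2 = 81
Difference = 361 - 81 = 280
This equals 4*L1*L2 = 4*14*5 = 280
Workspace area = 280*pi

280


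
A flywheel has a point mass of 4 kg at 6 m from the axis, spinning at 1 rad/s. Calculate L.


Given: m = 4 kg, r = 6 m, omega = 1 rad/s
For a point mass: I = m*r^2
I = 4*6^2 = 4*36 = 144
L = I*omega = 144*1
L = 144 kg*m^2/s

144 kg*m^2/s


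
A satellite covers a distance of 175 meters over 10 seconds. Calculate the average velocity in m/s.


Given: distance d = 175 m, time t = 10 s
Using v = d / t
v = 175 / 10
v = 35/2 m/s

35/2 m/s


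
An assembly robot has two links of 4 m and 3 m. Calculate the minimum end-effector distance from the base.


Given: L1 = 4 m, L2 = 3 m
For a 2-link planar arm, min reach = |L1 - L2| (second link folded back)
Min reach = |4 - 3|
Min reach = 1 m

1 m


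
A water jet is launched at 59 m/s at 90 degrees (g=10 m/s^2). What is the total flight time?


Given: v0 = 59 m/s, theta = 90 deg, g = 10 m/s^2
sin(90) = 1
Using T = 2*v0*sin(theta) / g
T = 2*59*1 / 10
T = 118 / 10
T = 59/5 s

59/5 s


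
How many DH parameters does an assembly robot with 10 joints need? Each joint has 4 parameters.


Given: 10 joints, 4 DH parameters per joint (d, theta, a, alpha)
Total DH parameters = number_of_joints * 4
Total = 10 * 4
Total = 40

40


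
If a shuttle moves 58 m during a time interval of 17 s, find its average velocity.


Given: distance d = 58 m, time t = 17 s
Using v = d / t
v = 58 / 17
v = 58/17 m/s

58/17 m/s


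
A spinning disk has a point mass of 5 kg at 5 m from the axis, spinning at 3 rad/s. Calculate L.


Given: m = 5 kg, r = 5 m, omega = 3 rad/s
For a point mass: I = m*r^2
I = 5*5^2 = 5*25 = 125
L = I*omega = 125*3
L = 375 kg*m^2/s

375 kg*m^2/s


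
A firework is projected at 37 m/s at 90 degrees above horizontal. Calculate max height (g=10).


Given: v0 = 37 m/s, theta = 90 deg, g = 10 m/s^2
sin^2(90) = 1
Using H = v0^2 * sin^2(theta) / (2*g)
H = 37^2 * 1 / (2*10)
H = 1369 * 1 / 20
H = 1369 / 20
H = 1369/20 m

1369/20 m


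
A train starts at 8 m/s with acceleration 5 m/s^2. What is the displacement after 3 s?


Given: v0 = 8 m/s, a = 5 m/s^2, t = 3 s
Using s = v0*t + (1/2)*a*t^2
s = 8*3 + (1/2)*5*3^2
s = 24 + (1/2)*45
s = 24 + 45/2
s = 93/2

93/2 m


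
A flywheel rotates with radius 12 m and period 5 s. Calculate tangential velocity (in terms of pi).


Given: radius r = 12 m, period T = 5 s
Using v = 2*pi*r / T
v = 2*pi*12 / 5
v = 24*pi / 5
v = 24/5*pi m/s

24/5*pi m/s


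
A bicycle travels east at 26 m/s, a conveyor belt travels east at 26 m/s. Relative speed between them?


Given: v_A = 26 m/s east, v_B = 26 m/s east
Both move in the same direction; relative speed = |v_A - v_B|
|26 - 26| = |0|
= 0 m/s

0 m/s


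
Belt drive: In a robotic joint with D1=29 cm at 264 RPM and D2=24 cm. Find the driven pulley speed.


Given: D1 = 29 cm, w1 = 264 RPM, D2 = 24 cm
Using D1*w1 = D2*w2
w2 = D1*w1 / D2
w2 = 29*264 / 24
w2 = 7656 / 24
w2 = 319 RPM

319 RPM


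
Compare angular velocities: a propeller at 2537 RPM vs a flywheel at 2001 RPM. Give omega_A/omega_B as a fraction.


Given: RPM_A = 2537, RPM_B = 2001
omega = 2*pi*RPM/60, so omega_A/omega_B = RPM_A / RPM_B
omega_A/omega_B = 2537 / 2001
omega_A/omega_B = 2537/2001

2537/2001


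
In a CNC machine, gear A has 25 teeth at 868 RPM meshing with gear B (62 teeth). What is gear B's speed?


Given: N1 = 25 teeth, w1 = 868 RPM, N2 = 62 teeth
Using N1*w1 = N2*w2
w2 = N1*w1 / N2
w2 = 25*868 / 62
w2 = 21700 / 62
w2 = 350 RPM

350 RPM


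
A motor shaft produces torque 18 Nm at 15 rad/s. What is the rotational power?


Given: tau = 18 Nm, omega = 15 rad/s
Using P = tau * omega
P = 18 * 15
P = 270 W

270 W


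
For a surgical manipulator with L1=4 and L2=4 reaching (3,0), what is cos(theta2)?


Given: L1 = 4, L2 = 4, target (x, y) = (3, 0)
Using cos(theta2) = (x^2 + y^2 - L1^2 - L2^2) / (2*L1*L2)
x^2 + y^2 = 3^2 + 0 = 9
L1^2 + L2^2 = 16 + 16 = 32
Numerator = 9 - 32 = -23
Denominator = 2*4*4 = 32
cos(theta2) = -23/32 = -23/32

-23/32


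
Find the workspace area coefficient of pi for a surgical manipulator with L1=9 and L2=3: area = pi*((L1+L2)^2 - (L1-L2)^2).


Given: L1 = 9, L2 = 3
(L1+L2)^2 = (12)^2 = 144
(L1-L2)^2 = (6)^2 = 36
Difference = 144 - 36 = 108
This equals 4*L1*L2 = 4*9*3 = 108
Workspace area = 108*pi

108


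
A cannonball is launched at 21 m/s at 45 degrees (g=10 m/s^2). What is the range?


Given: v0 = 21 m/s, theta = 45 deg, g = 10 m/s^2
sin(2*45) = sin(90) = 1
Using R = v0^2 * sin(2*theta) / g
R = 21^2 * 1 / 10
R = 441 / 10
R = 441/10 m

441/10 m


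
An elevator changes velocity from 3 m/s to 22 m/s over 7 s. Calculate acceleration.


Given: initial velocity v0 = 3 m/s, final velocity v = 22 m/s, time t = 7 s
Using a = (v - v0) / t
a = (22 - 3) / 7
a = 19 / 7
a = 19/7 m/s^2

19/7 m/s^2


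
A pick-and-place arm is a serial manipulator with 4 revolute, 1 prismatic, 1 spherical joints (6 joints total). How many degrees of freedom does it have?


Given: serial robot with 4 revolute, 1 prismatic, 1 spherical joints
DOF contribution per joint type: revolute=1, prismatic=1, spherical=3, fixed=0
DOF = 4*1 + 1*1 + 1*3
DOF = 8

8


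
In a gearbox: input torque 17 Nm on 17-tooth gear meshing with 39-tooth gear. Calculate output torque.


Given: N1 = 17, N2 = 39, T1 = 17 Nm
Using T2/T1 = N2/N1
T2 = T1 * N2 / N1
T2 = 17 * 39 / 17
T2 = 663 / 17
T2 = 39 Nm

39 Nm


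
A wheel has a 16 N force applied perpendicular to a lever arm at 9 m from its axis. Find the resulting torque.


Given: F = 16 N, r = 9 m, angle = 90 deg (perpendicular)
Using tau = F * r * sin(90)
sin(90) = 1
tau = 16 * 9 * 1
tau = 144 Nm

144 Nm


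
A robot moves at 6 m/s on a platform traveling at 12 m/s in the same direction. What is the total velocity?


Given: object velocity = 6 m/s, platform velocity = 12 m/s (same direction)
Using classical velocity addition: v_total = v_object + v_platform
v_total = 6 + 12
v_total = 18 m/s

18 m/s


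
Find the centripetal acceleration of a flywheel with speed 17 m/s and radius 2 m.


Given: v = 17 m/s, r = 2 m
Using a_c = v^2 / r
a_c = 17^2 / 2
a_c = 289 / 2
a_c = 289/2 m/s^2

289/2 m/s^2


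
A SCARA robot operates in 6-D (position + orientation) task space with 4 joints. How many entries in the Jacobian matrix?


Given: task space dimension = 6, joints = 4
Jacobian is a 6 x 4 matrix
Total entries = rows * columns
Total = 6 * 4
Total = 24

24


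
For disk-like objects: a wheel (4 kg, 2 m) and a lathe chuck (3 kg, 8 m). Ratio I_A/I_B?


Given: M1=4 kg, R1=2 m, M2=3 kg, R2=8 m
For a disk: I = (1/2)*M*R^2, so I_A/I_B = (M1*R1^2)/(M2*R2^2)
M1*R1^2 = 4*4 = 16
M2*R2^2 = 3*64 = 192
I_A/I_B = 16/192 = 1/12

1/12


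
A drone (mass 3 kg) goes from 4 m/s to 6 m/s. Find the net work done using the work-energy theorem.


Given: m = 3 kg, v0 = 4 m/s, v = 6 m/s
Using W = (1/2)*m*(v^2 - v0^2)
v^2 = 6^2 = 36
v0^2 = 4^2 = 16
v^2 - v0^2 = 36 - 16 = 20
W = (1/2)*3*20 = 30 J

30 J


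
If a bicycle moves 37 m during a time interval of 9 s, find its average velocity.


Given: distance d = 37 m, time t = 9 s
Using v = d / t
v = 37 / 9
v = 37/9 m/s

37/9 m/s


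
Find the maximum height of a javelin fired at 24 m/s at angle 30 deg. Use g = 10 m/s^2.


Given: v0 = 24 m/s, theta = 30 deg, g = 10 m/s^2
sin^2(30) = 1/4
Using H = v0^2 * sin^2(theta) / (2*g)
H = 24^2 * 1/4 / (2*10)
H = 576 * 1/4 / 20
H = 144 / 20
H = 36/5 m

36/5 m


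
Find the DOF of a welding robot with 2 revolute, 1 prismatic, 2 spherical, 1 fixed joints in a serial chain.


Given: serial robot with 2 revolute, 1 prismatic, 2 spherical, 1 fixed joints
DOF contribution per joint type: revolute=1, prismatic=1, spherical=3, fixed=0
DOF = 2*1 + 1*1 + 2*3 + 1*0
DOF = 9

9


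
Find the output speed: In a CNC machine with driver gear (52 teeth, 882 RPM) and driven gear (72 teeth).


Given: N1 = 52 teeth, w1 = 882 RPM, N2 = 72 teeth
Using N1*w1 = N2*w2
w2 = N1*w1 / N2
w2 = 52*882 / 72
w2 = 45864 / 72
w2 = 637 RPM

637 RPM


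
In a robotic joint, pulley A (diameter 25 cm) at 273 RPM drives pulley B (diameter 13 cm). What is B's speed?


Given: D1 = 25 cm, w1 = 273 RPM, D2 = 13 cm
Using D1*w1 = D2*w2
w2 = D1*w1 / D2
w2 = 25*273 / 13
w2 = 6825 / 13
w2 = 525 RPM

525 RPM


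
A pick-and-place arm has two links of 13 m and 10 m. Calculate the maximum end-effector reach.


Given: L1 = 13 m, L2 = 10 m
For a 2-link planar arm, max reach = L1 + L2 (fully extended)
Max reach = 13 + 10
Max reach = 23 m

23 m


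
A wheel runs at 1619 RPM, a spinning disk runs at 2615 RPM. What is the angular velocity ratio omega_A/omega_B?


Given: RPM_A = 1619, RPM_B = 2615
omega = 2*pi*RPM/60, so omega_A/omega_B = RPM_A / RPM_B
omega_A/omega_B = 1619 / 2615
omega_A/omega_B = 1619/2615

1619/2615


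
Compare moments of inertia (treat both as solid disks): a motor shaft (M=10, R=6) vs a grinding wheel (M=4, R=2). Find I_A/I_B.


Given: M1=10 kg, R1=6 m, M2=4 kg, R2=2 m
For a disk: I = (1/2)*M*R^2, so I_A/I_B = (M1*R1^2)/(M2*R2^2)
M1*R1^2 = 10*36 = 360
M2*R2^2 = 4*4 = 16
I_A/I_B = 360/16 = 45/2

45/2


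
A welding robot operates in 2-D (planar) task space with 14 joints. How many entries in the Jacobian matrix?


Given: task space dimension = 2, joints = 14
Jacobian is a 2 x 14 matrix
Total entries = rows * columns
Total = 2 * 14
Total = 28

28


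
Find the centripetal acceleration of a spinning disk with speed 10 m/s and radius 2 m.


Given: v = 10 m/s, r = 2 m
Using a_c = v^2 / r
a_c = 10^2 / 2
a_c = 100 / 2
a_c = 50 m/s^2

50 m/s^2


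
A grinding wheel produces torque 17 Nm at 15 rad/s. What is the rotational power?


Given: tau = 17 Nm, omega = 15 rad/s
Using P = tau * omega
P = 17 * 15
P = 255 W

255 W


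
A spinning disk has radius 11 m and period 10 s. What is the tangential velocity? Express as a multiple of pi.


Given: radius r = 11 m, period T = 10 s
Using v = 2*pi*r / T
v = 2*pi*11 / 10
v = 22*pi / 10
v = 11/5*pi m/s

11/5*pi m/s


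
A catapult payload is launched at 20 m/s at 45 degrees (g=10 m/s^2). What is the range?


Given: v0 = 20 m/s, theta = 45 deg, g = 10 m/s^2
sin(2*45) = sin(90) = 1
Using R = v0^2 * sin(2*theta) / g
R = 20^2 * 1 / 10
R = 400 / 10
R = 40 m

40 m


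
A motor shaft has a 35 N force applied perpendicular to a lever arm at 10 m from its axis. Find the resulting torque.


Given: F = 35 N, r = 10 m, angle = 90 deg (perpendicular)
Using tau = F * r * sin(90)
sin(90) = 1
tau = 35 * 10 * 1
tau = 350 Nm

350 Nm


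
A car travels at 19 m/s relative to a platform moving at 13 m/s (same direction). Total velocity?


Given: object velocity = 19 m/s, platform velocity = 13 m/s (same direction)
Using classical velocity addition: v_total = v_object + v_platform
v_total = 19 + 13
v_total = 32 m/s

32 m/s


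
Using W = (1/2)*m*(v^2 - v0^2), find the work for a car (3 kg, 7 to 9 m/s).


Given: m = 3 kg, v0 = 7 m/s, v = 9 m/s
Using W = (1/2)*m*(v^2 - v0^2)
v^2 = 9^2 = 81
v0^2 = 7^2 = 49
v^2 - v0^2 = 81 - 49 = 32
W = (1/2)*3*32 = 48 J

48 J


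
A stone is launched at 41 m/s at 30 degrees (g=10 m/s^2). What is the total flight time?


Given: v0 = 41 m/s, theta = 30 deg, g = 10 m/s^2
sin(30) = 1/2
Using T = 2*v0*sin(theta) / g
T = 2*41*1/2 / 10
T = 41 / 10
T = 41/10 s

41/10 s


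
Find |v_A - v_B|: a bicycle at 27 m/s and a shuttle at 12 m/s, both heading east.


Given: v_A = 27 m/s east, v_B = 12 m/s east
Both move in the same direction; relative speed = |v_A - v_B|
|27 - 12| = |15|
= 15 m/s

15 m/s


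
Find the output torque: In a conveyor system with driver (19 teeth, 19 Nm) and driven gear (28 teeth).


Given: N1 = 19, N2 = 28, T1 = 19 Nm
Using T2/T1 = N2/N1
T2 = T1 * N2 / N1
T2 = 19 * 28 / 19
T2 = 532 / 19
T2 = 28 Nm

28 Nm


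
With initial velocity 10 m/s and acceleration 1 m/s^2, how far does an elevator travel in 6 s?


Given: v0 = 10 m/s, a = 1 m/s^2, t = 6 s
Using s = v0*t + (1/2)*a*t^2
s = 10*6 + (1/2)*1*6^2
s = 60 + (1/2)*36
s = 60 + 18
s = 78

78 m


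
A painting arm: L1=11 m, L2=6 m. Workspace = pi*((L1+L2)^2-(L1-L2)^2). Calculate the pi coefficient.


Given: L1 = 11, L2 = 6
(L1+L2)^2 = (17)^2 = 289
(L1-L2)^2 = (5)^2 = 25
Difference = 289 - 25 = 264
This equals 4*L1*L2 = 4*11*6 = 264
Workspace area = 264*pi

264


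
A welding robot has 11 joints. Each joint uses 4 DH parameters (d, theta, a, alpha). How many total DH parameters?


Given: 11 joints, 4 DH parameters per joint (d, theta, a, alpha)
Total DH parameters = number_of_joints * 4
Total = 11 * 4
Total = 44

44


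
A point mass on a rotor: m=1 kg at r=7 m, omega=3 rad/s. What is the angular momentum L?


Given: m = 1 kg, r = 7 m, omega = 3 rad/s
For a point mass: I = m*r^2
I = 1*7^2 = 1*49 = 49
L = I*omega = 49*3
L = 147 kg*m^2/s

147 kg*m^2/s


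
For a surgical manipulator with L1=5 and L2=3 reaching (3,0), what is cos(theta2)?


Given: L1 = 5, L2 = 3, target (x, y) = (3, 0)
Using cos(theta2) = (x^2 + y^2 - L1^2 - L2^2) / (2*L1*L2)
x^2 + y^2 = 3^2 + 0 = 9
L1^2 + L2^2 = 25 + 9 = 34
Numerator = 9 - 34 = -25
Denominator = 2*5*3 = 30
cos(theta2) = -25/30 = -5/6

-5/6


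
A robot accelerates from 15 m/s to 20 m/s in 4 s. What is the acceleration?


Given: initial velocity v0 = 15 m/s, final velocity v = 20 m/s, time t = 4 s
Using a = (v - v0) / t
a = (20 - 15) / 4
a = 5 / 4
a = 5/4 m/s^2

5/4 m/s^2


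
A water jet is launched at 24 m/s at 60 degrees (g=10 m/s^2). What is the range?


Given: v0 = 24 m/s, theta = 60 deg, g = 10 m/s^2
sin(2*60) = sin(120) = sqrt(3)/2
Using R = v0^2 * sin(2*theta) / g
R = 24^2 * (sqrt(3)/2) / 10
R = 576 * sqrt(3) / 20
R = 144/5*sqrt(3) m

144/5*sqrt(3) m


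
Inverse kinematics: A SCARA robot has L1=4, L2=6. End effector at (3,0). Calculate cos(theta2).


Given: L1 = 4, L2 = 6, target (x, y) = (3, 0)
Using cos(theta2) = (x^2 + y^2 - L1^2 - L2^2) / (2*L1*L2)
x^2 + y^2 = 3^2 + 0 = 9
L1^2 + L2^2 = 16 + 36 = 52
Numerator = 9 - 52 = -43
Denominator = 2*4*6 = 48
cos(theta2) = -43/48 = -43/48

-43/48


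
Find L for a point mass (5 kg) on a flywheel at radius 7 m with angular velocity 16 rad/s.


Given: m = 5 kg, r = 7 m, omega = 16 rad/s
For a point mass: I = m*r^2
I = 5*7^2 = 5*49 = 245
L = I*omega = 245*16
L = 3920 kg*m^2/s

3920 kg*m^2/s


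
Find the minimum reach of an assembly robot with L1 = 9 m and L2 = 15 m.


Given: L1 = 9 m, L2 = 15 m
For a 2-link planar arm, min reach = |L1 - L2| (second link folded back)
Min reach = |9 - 15|
Min reach = 6 m

6 m


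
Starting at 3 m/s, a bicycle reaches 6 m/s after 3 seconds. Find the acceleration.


Given: initial velocity v0 = 3 m/s, final velocity v = 6 m/s, time t = 3 s
Using a = (v - v0) / t
a = (6 - 3) / 3
a = 3 / 3
a = 1 m/s^2

1 m/s^2


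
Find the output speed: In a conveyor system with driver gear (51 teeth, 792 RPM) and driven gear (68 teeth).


Given: N1 = 51 teeth, w1 = 792 RPM, N2 = 68 teeth
Using N1*w1 = N2*w2
w2 = N1*w1 / N2
w2 = 51*792 / 68
w2 = 40392 / 68
w2 = 594 RPM

594 RPM


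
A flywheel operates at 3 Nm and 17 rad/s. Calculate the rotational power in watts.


Given: tau = 3 Nm, omega = 17 rad/s
Using P = tau * omega
P = 3 * 17
P = 51 W

51 W


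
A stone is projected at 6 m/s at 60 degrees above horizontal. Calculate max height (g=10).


Given: v0 = 6 m/s, theta = 60 deg, g = 10 m/s^2
sin^2(60) = 3/4
Using H = v0^2 * sin^2(theta) / (2*g)
H = 6^2 * 3/4 / (2*10)
H = 36 * 3/4 / 20
H = 27 / 20
H = 27/20 m

27/20 m


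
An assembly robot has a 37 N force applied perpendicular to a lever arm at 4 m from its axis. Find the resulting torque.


Given: F = 37 N, r = 4 m, angle = 90 deg (perpendicular)
Using tau = F * r * sin(90)
sin(90) = 1
tau = 37 * 4 * 1
tau = 148 Nm

148 Nm


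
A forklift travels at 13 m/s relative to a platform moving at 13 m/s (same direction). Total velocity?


Given: object velocity = 13 m/s, platform velocity = 13 m/s (same direction)
Using classical velocity addition: v_total = v_object + v_platform
v_total = 13 + 13
v_total = 26 m/s

26 m/s


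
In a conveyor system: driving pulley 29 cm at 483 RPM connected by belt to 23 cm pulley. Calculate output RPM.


Given: D1 = 29 cm, w1 = 483 RPM, D2 = 23 cm
Using D1*w1 = D2*w2
w2 = D1*w1 / D2
w2 = 29*483 / 23
w2 = 14007 / 23
w2 = 609 RPM

609 RPM


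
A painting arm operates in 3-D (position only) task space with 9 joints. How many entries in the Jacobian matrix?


Given: task space dimension = 3, joints = 9
Jacobian is a 3 x 9 matrix
Total entries = rows * columns
Total = 3 * 9
Total = 27

27


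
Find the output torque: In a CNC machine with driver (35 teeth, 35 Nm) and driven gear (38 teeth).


Given: N1 = 35, N2 = 38, T1 = 35 Nm
Using T2/T1 = N2/N1
T2 = T1 * N2 / N1
T2 = 35 * 38 / 35
T2 = 1330 / 35
T2 = 38 Nm

38 Nm
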